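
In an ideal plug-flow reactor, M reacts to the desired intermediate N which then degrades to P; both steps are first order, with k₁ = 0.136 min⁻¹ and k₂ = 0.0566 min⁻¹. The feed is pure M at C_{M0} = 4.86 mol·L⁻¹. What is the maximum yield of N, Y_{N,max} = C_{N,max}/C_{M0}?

0.535

At the optimum, C_{N,max}/C_{M0} = (k₁/k₂)^[k₂/(k₂−k₁)].
= (0.136/0.0566)^(0.0566/(0.0566−0.136)) = (2.403)^(-0.7128) = 0.5353.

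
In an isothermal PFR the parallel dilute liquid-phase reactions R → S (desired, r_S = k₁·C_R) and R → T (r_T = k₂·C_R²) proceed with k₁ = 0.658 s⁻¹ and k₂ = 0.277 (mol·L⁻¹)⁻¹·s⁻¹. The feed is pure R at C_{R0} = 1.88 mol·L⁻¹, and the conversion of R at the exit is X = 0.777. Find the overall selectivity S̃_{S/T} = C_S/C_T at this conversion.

C_R = C_{R0}(1−X) = 0.4192 mol·L⁻¹.
Along a PFR/batch, dC_S/dC_R = −r_S/(r_S+r_T) = −k₁/(k₁+k₂·C_R).
Integrating from C_{R0} to C_R: C_S = (0.658/0.277)·ln[(0.658+0.277·1.88)/(0.658+0.277·0.419)] = 2.375·ln(1.179/0.7741) = 0.9988 mol·L⁻¹.
C_T = (C_{R0}−C_R)−C_S = 0.4619 mol·L⁻¹; S̃_{S/T} = 0.9988/0.4619 = 2.16.

2.16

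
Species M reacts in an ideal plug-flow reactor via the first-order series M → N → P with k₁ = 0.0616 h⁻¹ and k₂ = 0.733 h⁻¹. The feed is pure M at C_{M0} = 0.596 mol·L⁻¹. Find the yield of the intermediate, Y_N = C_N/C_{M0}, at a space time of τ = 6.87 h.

0.0595

Solving the coupled first-order balances gives C_N(τ) = [k₁/(k₂−k₁)]·C_{M0}·(e^(−k₁τ) − e^(−k₂τ)).
e^(−k₁τ) = e^(−0.0616×6.87) = e^(−0.4232) = 0.6550; e^(−k₂τ) = e^(−5.036) = 0.006502.
C_N = 0.0616×0.596/(0.733−0.0616) × (0.6550−0.006502) = 0.05468×0.6485 = 0.03546 mol·L⁻¹.
Y_N = C_N/C_{M0} = 0.03546/0.596 = 0.0595.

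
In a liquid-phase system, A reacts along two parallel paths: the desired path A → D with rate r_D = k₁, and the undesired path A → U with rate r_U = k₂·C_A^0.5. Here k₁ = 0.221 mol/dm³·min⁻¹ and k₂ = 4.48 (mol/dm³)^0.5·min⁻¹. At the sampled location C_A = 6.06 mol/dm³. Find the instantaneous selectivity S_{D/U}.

S_{D/U} = r_D/r_U = (k₁)/(k₂·C_A^0.5) = (k₁/k₂)·C_A^-0.5.
= (0.221) / (4.48×6.060^0.5) = 0.2210/11.03 = 0.0200.

0.0200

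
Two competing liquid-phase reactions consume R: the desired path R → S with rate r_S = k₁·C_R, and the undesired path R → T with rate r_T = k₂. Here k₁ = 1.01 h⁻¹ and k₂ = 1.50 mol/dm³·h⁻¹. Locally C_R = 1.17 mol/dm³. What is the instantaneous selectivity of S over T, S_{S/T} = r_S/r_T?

0.788

S_{S/T} = r_S/r_T = (k₁·C_R)/(k₂) = (k₁/k₂)·C_R.
= (1.01×1.170) / (1.50) = 1.182/1.500 = 0.788.
Since the desired path is higher order in R, keeping C_R high (PFR or concentrated feed) favours S.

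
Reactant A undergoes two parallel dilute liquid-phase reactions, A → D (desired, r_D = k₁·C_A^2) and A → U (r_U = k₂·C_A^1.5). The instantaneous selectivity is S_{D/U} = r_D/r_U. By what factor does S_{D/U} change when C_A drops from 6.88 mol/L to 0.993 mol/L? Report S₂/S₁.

0.380

S_{D/U} = (k₁/k₂)·C_A^0.5, so S₂/S₁ = (C_{A,2}/C_{A,1})^0.5.
= (0.993/6.88)^0.5 = (0.1443)^0.5 = 0.380.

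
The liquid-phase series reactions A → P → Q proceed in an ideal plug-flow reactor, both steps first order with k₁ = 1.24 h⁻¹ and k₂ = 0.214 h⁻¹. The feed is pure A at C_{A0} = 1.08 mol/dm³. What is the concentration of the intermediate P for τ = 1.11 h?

0.700 mol/dm³

For first-order series with pure A initially, C_P(τ) = k₁C_{A0}/(k₂−k₁)·(e^(−k₁τ) − e^(−k₂τ)).
e^(−k₁τ) = e^(−1.24×1.11) = e^(−1.376) = 0.2525; e^(−k₂τ) = e^(−0.2375) = 0.7886.
C_P = 1.24×1.08/(0.214−1.24) × (0.2525−0.7886) = (-1.305)×(-0.5361) = 0.6997 mol/dm³.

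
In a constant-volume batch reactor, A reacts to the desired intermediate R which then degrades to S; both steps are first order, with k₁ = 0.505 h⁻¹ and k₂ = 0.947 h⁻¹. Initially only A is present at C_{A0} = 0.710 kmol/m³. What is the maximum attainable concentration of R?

At the optimum, C_{R,max}/C_{A0} = (k₁/k₂)^[k₂/(k₂−k₁)].
= (0.505/0.947)^(0.947/(0.947−0.505)) = (0.5333)^(2.143) = 0.2600.
C_{R,max} = 0.2600×0.710 = 0.185 kmol/m³.

0.185 kmol/m³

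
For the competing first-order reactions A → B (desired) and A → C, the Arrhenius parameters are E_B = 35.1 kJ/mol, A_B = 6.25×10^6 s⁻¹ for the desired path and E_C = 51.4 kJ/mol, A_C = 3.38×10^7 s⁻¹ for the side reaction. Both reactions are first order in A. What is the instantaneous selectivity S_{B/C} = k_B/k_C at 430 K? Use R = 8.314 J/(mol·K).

k_B/k_C = (A_B/A_C)·exp[−(E_B−E_C)/(RT)] = (A_B/A_C)·exp[(E_C−E_B)/(RT)].
(E_C−E_B)/(RT) = (51.4−35.1)×10³/(8.314×430) = 16300/3575 = 4.559.
k_B/k_C = (6.25×10^6/3.38×10^7)·exp(4.559) = 0.1849 × 95.53 = 17.7.
Since E_B < E_C, lowering the temperature improves selectivity toward B.

17.7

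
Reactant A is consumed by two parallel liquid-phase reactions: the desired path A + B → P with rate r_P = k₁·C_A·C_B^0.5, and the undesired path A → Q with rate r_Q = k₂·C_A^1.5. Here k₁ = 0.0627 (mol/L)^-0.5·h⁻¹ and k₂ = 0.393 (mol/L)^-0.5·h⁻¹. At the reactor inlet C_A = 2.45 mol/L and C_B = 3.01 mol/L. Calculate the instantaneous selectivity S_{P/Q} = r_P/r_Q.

S_{P/Q} = r_P/r_Q = (k₁·C_A·C_B^0.5)/(k₂·C_A^1.5) = (k₁/k₂)·C_A^-0.5·C_B^0.5.
= (0.0627×2.450×3.010^0.5) / (0.393×2.450^1.5) = 0.2665/1.507 = 0.177.
The undesired path is higher order in A, so low C_A (CSTR or dilute feed) favours P.

0.177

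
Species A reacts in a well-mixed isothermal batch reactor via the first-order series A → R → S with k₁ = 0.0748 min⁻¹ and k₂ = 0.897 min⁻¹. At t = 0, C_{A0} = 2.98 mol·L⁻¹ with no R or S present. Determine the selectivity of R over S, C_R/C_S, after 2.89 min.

Solving the coupled first-order balances gives C_R(t) = [k₁/(k₂−k₁)]·C_{A0}·(e^(−k₁t) − e^(−k₂t)).
e^(−k₁t) = e^(−0.0748×2.89) = e^(−0.2162) = 0.8056; e^(−k₂t) = e^(−2.592) = 0.07485.
C_R = 0.0748×2.98/(0.897−0.0748) × (0.8056−0.07485) = 0.2711×0.7308 = 0.1981 mol·L⁻¹.
C_A = C_{A0}e^(−k₁t) = 2.401 mol·L⁻¹, so C_S = C_{A0}−C_A−C_R = 0.3812 mol·L⁻¹; C_R/C_S = 0.520.

0.520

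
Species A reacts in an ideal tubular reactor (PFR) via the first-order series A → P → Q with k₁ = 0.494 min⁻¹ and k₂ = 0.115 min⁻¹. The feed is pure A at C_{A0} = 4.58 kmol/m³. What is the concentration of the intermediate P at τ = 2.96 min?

For first-order series with pure A initially, C_P(τ) = k₁C_{A0}/(k₂−k₁)·(e^(−k₁τ) − e^(−k₂τ)).
e^(−k₁τ) = e^(−0.494×2.96) = e^(−1.462) = 0.2317; e^(−k₂τ) = e^(−0.3404) = 0.7115.
C_P = 0.494×4.58/(0.115−0.494) × (0.2317−0.7115) = (-5.970)×(-0.4798) = 2.864 kmol/m³.

2.86 kmol/m³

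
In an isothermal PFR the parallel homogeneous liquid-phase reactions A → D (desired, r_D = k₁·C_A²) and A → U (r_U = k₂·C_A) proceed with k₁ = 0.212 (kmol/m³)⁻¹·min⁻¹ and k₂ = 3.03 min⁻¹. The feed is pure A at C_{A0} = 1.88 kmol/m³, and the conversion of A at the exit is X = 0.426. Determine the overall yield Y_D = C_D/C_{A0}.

0.0399

C_A = C_{A0}(1−X) = 1.079 kmol/m³.
Along a PFR/batch, dC_U/dC_A = −r_U/(r_D+r_U) = −k₂/(k₂+k₁·C_A).
Integrating from C_{A0} to C_A: C_U = (3.03/0.212)·ln[(3.03+0.212·1.88)/(3.03+0.212·1.08)] = 14.29·ln(3.429/3.259) = 0.7259 kmol/m³.
Then C_D = (C_{A0}−C_A) − C_U = 0.8009 − 0.7259 = 0.07497 kmol/m³.
Y_D = C_D/C_{A0} = 0.07497/1.88 = 0.0399.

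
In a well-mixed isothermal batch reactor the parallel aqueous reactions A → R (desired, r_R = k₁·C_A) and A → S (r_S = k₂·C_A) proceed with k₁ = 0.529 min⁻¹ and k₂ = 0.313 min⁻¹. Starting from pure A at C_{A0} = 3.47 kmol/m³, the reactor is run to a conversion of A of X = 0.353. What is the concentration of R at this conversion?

0.770 kmol/m³

C_A = C_{A0}(1−X) = 2.245 kmol/m³.
Both paths are first order in A, so the instantaneous fraction to R is constant: dC_R/d(−C_A) = k₁/(k₁+k₂) = 0.6283.
C_R = 0.6283·(C_{A0}−C_A) = 0.6283×1.225 = 0.770 kmol/m³.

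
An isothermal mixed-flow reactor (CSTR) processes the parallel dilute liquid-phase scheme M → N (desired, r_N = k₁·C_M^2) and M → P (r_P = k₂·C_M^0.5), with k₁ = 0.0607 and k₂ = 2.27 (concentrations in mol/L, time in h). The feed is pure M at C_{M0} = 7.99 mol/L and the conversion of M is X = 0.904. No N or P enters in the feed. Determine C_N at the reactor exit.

Exit C_M = C_{M0}(1−X) = 7.99×0.0960 = 0.7670 mol/L.
A CSTR operates uniformly at the exit composition, giving r_N = 0.03571 and r_P = 1.988 (each k·C_M^n at C_M = 0.7670).
Fraction of consumed M going to N: r_N/(r_N+r_P) = 0.01765.
C_N = 0.01765·C_{M0}·X = 0.01765×7.99×0.904 = 0.127 mol/L.

0.127 mol/L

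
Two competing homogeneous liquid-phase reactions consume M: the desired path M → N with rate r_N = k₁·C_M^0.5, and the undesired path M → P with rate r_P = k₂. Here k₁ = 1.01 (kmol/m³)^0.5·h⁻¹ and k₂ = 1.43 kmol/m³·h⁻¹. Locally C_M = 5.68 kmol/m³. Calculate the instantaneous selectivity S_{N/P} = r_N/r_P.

1.68

S_{N/P} = r_N/r_P = (k₁·C_M^0.5)/(k₂) = (k₁/k₂)·C_M^0.5.
= (1.01×5.680^0.5) / (1.43) = 2.407/1.430 = 1.68.
Since the desired path is higher order in M, keeping C_M high (PFR or concentrated feed) favours N.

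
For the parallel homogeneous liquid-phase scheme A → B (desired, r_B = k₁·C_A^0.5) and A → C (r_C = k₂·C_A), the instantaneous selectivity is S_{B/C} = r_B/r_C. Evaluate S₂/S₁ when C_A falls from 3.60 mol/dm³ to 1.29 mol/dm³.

S_{B/C} = (k₁/k₂)·C_A^-0.5, so S₂/S₁ = (C_{A,2}/C_{A,1})^-0.5.
= (1.29/3.60)^(-0.5) = (0.3583)^(-0.5) = 1.67.
Selectivity toward B rises as C_A falls — low-concentration operation is favoured.

1.67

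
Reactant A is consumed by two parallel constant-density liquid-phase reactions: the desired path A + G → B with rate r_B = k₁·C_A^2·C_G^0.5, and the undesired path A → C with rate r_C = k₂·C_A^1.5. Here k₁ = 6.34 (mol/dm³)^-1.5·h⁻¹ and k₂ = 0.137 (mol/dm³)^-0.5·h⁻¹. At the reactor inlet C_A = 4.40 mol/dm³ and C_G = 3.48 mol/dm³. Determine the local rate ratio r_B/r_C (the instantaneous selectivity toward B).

S_{B/C} = r_B/r_C = (k₁·C_A^2·C_G^0.5)/(k₂·C_A^1.5) = (k₁/k₂)·C_A^0.5·C_G^0.5.
= (6.34×4.400^2×3.480^0.5) / (0.137×4.400^1.5) = 229.0/1.264 = 181.
Since the desired path is higher order in A, keeping C_A high (PFR or concentrated feed) favours B.

181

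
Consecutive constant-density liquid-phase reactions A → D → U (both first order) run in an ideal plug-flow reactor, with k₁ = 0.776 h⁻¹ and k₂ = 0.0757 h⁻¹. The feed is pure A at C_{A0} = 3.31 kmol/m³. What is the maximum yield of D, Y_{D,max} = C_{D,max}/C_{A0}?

0.778

For a first-order series the maximum intermediate yield is C_{D,max}/C_{A0} = (k₁/k₂)^[k₂/(k₂−k₁)].
= (0.776/0.0757)^(0.0757/(0.0757−0.776)) = (10.25)^(-0.1081) = 0.7776.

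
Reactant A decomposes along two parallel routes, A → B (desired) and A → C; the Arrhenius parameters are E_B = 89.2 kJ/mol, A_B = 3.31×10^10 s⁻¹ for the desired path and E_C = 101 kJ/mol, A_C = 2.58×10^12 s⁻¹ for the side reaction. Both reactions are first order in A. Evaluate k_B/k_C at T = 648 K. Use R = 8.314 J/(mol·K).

Since both paths have the same order in A, the concentration cancels and S_{B/C} = k_B/k_C = (A_B/A_C)·exp[(E_C−E_B)/(RT)].
(E_C−E_B)/(RT) = (101−89.2)×10³/(8.314×648) = 11800/5387 = 2.190.
k_B/k_C = (3.31×10^10/2.58×10^12)·exp(2.190) = 0.01283 × 8.938 = 0.115.
Since E_B < E_C, lowering the temperature improves selectivity toward B.

0.115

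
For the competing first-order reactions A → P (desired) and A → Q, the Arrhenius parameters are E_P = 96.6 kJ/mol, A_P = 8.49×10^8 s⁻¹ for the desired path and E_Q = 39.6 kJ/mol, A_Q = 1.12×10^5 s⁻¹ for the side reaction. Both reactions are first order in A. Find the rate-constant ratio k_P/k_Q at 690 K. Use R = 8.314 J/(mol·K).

With equal orders, S_{P/Q} = k_P/k_Q = (A_P/A_Q)·exp[(E_Q−E_P)/(RT)].
(E_Q−E_P)/(RT) = (39.6−96.6)×10³/(8.314×690) = -57000/5737 = -9.936.
k_P/k_Q = (8.49×10^8/1.12×10^5)·exp(-9.936) = 7580 × 4.840×10^-5 = 0.367.

0.367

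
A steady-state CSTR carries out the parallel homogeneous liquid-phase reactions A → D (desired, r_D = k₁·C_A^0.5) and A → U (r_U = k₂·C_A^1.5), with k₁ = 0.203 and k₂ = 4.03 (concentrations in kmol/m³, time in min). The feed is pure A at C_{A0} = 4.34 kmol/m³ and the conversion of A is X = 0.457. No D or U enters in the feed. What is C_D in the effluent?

Exit C_A = C_{A0}(1−X) = 4.34×0.543 = 2.357 kmol/m³.
In a CSTR the entire volume is at exit conditions, so r_D = 0.203×2.357^0.5 = 0.3116 and r_U = 4.03×2.357^1.5 = 14.58.
Fraction of consumed A going to D: r_D/(r_D+r_U) = 0.02093.
C_D = 0.02093·C_{A0}·X = 0.02093×4.34×0.457 = 0.0415 kmol/m³.

0.0415 kmol/m³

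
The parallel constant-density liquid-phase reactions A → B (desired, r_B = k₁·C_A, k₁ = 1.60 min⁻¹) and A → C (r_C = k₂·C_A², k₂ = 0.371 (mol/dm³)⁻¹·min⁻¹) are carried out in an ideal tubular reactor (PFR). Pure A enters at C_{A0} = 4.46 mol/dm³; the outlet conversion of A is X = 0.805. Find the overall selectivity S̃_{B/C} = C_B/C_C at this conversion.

C_A = C_{A0}(1−X) = 0.8697 mol/dm³.
Along a PFR/batch, dC_B/dC_A = −r_B/(r_B+r_C) = −k₁/(k₁+k₂·C_A).
Integrating from C_{A0} to C_A: C_B = (1.60/0.371)·ln[(1.60+0.371·4.46)/(1.60+0.371·0.870)] = 4.313·ln(3.255/1.923) = 2.270 mol/dm³.
C_C = (C_{A0}−C_A)−C_B = 1.320 mol/dm³; S̃_{B/C} = 2.270/1.320 = 1.72.

1.72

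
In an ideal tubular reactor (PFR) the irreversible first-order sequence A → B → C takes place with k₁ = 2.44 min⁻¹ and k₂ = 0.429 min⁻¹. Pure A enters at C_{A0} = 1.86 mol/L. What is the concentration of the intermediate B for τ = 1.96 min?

For first-order series with pure A initially, C_B(τ) = k₁C_{A0}/(k₂−k₁)·(e^(−k₁τ) − e^(−k₂τ)).
e^(−k₁τ) = e^(−2.44×1.96) = e^(−4.782) = 0.008376; e^(−k₂τ) = e^(−0.8408) = 0.4313.
C_B = 2.44×1.86/(0.429−2.44) × (0.008376−0.4313) = (-2.257)×(-0.4230) = 0.9546 mol/L.

0.955 mol/L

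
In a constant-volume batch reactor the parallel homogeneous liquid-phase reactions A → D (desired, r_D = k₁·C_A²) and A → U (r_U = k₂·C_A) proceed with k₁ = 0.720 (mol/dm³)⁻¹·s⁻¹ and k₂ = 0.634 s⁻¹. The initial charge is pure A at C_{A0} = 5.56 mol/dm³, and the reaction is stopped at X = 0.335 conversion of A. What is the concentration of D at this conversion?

C_A = C_{A0}(1−X) = 3.697 mol/dm³.
Along a PFR/batch, dC_U/dC_A = −r_U/(r_D+r_U) = −k₂/(k₂+k₁·C_A).
Integrating from C_{A0} to C_A: C_U = (0.634/0.720)·ln[(0.634+0.720·5.56)/(0.634+0.720·3.70)] = 0.8806·ln(4.637/3.296) = 0.3006 mol/dm³.
Then C_D = (C_{A0}−C_A) − C_U = 1.863 − 0.3006 = 1.562 mol/dm³.

1.56 mol/dm³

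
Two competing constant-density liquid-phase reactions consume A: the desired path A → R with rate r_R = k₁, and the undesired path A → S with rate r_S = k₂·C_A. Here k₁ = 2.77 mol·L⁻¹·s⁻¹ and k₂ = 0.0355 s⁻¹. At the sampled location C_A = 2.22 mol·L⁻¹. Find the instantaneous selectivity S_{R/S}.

S_{R/S} = r_R/r_S = (k₁)/(k₂·C_A) = (k₁/k₂)·C_A⁻¹.
= (2.77) / (0.0355×2.220) = 2.770/0.07881 = 35.1.

35.1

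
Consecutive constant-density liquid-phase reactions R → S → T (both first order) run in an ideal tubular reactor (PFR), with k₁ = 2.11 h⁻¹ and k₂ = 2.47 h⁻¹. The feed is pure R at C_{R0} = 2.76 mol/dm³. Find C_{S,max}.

At the optimum, C_{S,max}/C_{R0} = (k₁/k₂)^[k₂/(k₂−k₁)].
= (2.11/2.47)^(2.47/(2.47−2.11)) = (0.8543)^(6.861) = 0.3393.
C_{S,max} = 0.3393×2.76 = 0.937 mol/dm³.

0.937 mol/dm³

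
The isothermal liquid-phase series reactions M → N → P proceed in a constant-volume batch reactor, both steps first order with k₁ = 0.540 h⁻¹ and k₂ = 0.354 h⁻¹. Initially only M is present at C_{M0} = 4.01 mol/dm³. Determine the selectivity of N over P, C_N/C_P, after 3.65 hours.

0.840

The intermediate concentration in a first-order A→B→C sequence is C_N = k₁C_{M0}(e^(−k₁t) − e^(−k₂t))/(k₂−k₁).
e^(−k₁t) = e^(−0.540×3.65) = e^(−1.971) = 0.1393; e^(−k₂t) = e^(−1.292) = 0.2747.
C_N = 0.540×4.01/(0.354−0.540) × (0.1393−0.2747) = (-11.64)×(-0.1354) = 1.576 mol/dm³.
C_M = C_{M0}e^(−k₁t) = 0.5587 mol/dm³, so C_P = C_{M0}−C_M−C_N = 1.875 mol/dm³; C_N/C_P = 0.840.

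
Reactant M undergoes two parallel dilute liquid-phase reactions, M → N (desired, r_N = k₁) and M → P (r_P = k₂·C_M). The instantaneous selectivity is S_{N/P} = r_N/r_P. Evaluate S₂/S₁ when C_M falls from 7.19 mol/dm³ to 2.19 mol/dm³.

S_{N/P} = (k₁/k₂)·C_M⁻¹, so S₂/S₁ = (C_{M,2}/C_{M,1})⁻¹.
= 7.19/2.19 = 3.28.

3.28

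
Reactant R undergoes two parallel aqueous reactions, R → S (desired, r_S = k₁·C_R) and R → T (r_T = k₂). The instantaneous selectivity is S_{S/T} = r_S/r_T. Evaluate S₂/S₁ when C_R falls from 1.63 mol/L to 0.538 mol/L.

0.330

S_{S/T} = (k₁/k₂)·C_R, so S₂/S₁ = (C_{R,2}/C_{R,1}).
= 0.538/1.63 = 0.330.
Selectivity toward S falls as C_R falls — high-concentration operation is favoured.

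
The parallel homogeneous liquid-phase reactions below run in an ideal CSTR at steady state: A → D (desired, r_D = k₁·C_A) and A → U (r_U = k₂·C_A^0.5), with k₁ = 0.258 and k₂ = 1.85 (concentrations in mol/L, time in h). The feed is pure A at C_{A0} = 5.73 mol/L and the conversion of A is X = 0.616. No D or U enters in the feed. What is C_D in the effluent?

0.605 mol/L

Exit C_A = C_{A0}(1−X) = 5.73×0.384 = 2.200 mol/L.
A CSTR operates uniformly at the exit composition, giving r_D = 0.5677 and r_U = 2.744 (each k·C_A^n at C_A = 2.200).
Fraction of consumed A going to D: r_D/(r_D+r_U) = 0.1714.
C_D = 0.1714·C_{A0}·X = 0.1714×5.73×0.616 = 0.605 mol/L.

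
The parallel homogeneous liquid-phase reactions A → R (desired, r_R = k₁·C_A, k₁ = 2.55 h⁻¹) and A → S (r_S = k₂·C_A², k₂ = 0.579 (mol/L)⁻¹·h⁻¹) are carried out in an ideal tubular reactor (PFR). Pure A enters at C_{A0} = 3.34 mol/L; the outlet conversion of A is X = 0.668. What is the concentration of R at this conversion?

C_A = C_{A0}(1−X) = 1.109 mol/L.
Along a PFR/batch, dC_R/dC_A = −r_R/(r_R+r_S) = −k₁/(k₁+k₂·C_A).
Integrating from C_{A0} to C_A: C_R = (2.55/0.579)·ln[(2.55+0.579·3.34)/(2.55+0.579·1.11)] = 4.404·ln(4.484/3.192) = 1.497 mol/L.

1.50 mol/L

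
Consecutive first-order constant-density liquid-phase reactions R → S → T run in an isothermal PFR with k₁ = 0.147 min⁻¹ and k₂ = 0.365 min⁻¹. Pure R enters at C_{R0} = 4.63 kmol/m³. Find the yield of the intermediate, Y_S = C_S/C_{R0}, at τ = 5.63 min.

For first-order series with pure R initially, C_S(τ) = k₁C_{R0}/(k₂−k₁)·(e^(−k₁τ) − e^(−k₂τ)).
e^(−k₁τ) = e^(−0.147×5.63) = e^(−0.8276) = 0.4371; e^(−k₂τ) = e^(−2.055) = 0.1281.
C_S = 0.147×4.63/(0.365−0.147) × (0.4371−0.1281) = 3.122×0.3090 = 0.9647 kmol/m³.
Y_S = C_S/C_{R0} = 0.9647/4.63 = 0.208.

0.208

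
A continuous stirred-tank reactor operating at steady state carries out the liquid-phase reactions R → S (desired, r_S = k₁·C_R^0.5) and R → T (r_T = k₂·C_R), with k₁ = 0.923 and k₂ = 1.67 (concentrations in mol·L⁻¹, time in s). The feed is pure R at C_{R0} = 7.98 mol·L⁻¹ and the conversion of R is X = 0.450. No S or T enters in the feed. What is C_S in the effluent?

0.750 mol·L⁻¹

Exit C_R = C_{R0}(1−X) = 7.98×0.550 = 4.389 mol·L⁻¹.
A CSTR operates uniformly at the exit composition, giving r_S = 1.934 and r_T = 7.330 (each k·C_R^n at C_R = 4.389).
Fraction of consumed R going to S: r_S/(r_S+r_T) = 0.2087.
C_S = 0.2087·C_{R0}·X = 0.2087×7.98×0.450 = 0.750 mol·L⁻¹.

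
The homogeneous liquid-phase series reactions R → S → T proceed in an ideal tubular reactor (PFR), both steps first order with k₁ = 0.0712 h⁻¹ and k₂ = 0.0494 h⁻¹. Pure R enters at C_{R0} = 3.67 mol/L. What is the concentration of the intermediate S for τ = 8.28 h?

The intermediate concentration in a first-order A→B→C sequence is C_S = k₁C_{R0}(e^(−k₁τ) − e^(−k₂τ))/(k₂−k₁).
e^(−k₁τ) = e^(−0.0712×8.28) = e^(−0.5895) = 0.5546; e^(−k₂τ) = e^(−0.4090) = 0.6643.
C_S = 0.0712×3.67/(0.0494−0.0712) × (0.5546−0.6643) = (-11.99)×(-0.1097) = 1.315 mol/L.

1.32 mol/L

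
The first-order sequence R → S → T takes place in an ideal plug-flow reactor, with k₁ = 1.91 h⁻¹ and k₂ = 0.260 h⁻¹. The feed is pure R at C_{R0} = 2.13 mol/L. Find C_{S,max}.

1.56 mol/L

At the optimum, C_{S,max}/C_{R0} = (k₁/k₂)^[k₂/(k₂−k₁)].
= (1.91/0.260)^(0.260/(0.260−1.91)) = (7.346)^(-0.1576) = 0.7303.
C_{S,max} = 0.7303×2.13 = 1.56 mol/L.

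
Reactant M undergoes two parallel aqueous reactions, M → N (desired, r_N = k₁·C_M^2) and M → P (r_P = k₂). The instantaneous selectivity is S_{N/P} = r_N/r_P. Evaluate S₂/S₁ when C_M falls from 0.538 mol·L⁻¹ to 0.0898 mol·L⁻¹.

S_{N/P} = (k₁/k₂)·C_M^2, so S₂/S₁ = (C_{M,2}/C_{M,1})^2.
= (0.0898/0.538)^2 = (0.1669)^2 = 0.0279.

0.0279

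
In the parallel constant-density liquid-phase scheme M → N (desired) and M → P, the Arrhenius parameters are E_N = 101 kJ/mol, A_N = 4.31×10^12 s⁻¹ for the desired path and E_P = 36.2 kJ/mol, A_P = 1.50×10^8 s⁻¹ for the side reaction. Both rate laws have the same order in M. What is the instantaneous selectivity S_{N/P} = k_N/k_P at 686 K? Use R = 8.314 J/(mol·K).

0.334

k_N/k_P = (A_N/A_P)·exp[−(E_N−E_P)/(RT)] = (A_N/A_P)·exp[(E_P−E_N)/(RT)].
(E_P−E_N)/(RT) = (36.2−101)×10³/(8.314×686) = -64800/5703 = -11.36.
k_N/k_P = (4.31×10^12/1.50×10^8)·exp(-11.36) = 28733 × 1.163×10^-5 = 0.334.
Since E_N > E_P, raising the temperature improves selectivity toward N.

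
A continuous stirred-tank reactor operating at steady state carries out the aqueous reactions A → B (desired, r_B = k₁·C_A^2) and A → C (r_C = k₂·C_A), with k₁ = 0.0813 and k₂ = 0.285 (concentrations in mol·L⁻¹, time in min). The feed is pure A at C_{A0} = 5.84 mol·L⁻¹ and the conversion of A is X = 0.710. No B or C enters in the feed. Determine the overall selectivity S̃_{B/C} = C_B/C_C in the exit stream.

Exit C_A = C_{A0}(1−X) = 5.84×0.290 = 1.694 mol·L⁻¹.
In a CSTR the entire volume is at exit conditions, so r_B = 0.0813×1.694^2 = 0.2332 and r_C = 0.285×1.694 = 0.4827.
Overall selectivity = C_B/C_C = r_Bτ/(r_Cτ) = r_B/r_C = 0.483.

0.483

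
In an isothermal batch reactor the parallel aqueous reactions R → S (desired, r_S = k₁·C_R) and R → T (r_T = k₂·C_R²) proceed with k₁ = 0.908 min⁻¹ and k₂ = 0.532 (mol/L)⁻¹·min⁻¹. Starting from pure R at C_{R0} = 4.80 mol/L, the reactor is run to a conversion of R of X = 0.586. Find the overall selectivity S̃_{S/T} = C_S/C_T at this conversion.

0.523

C_R = C_{R0}(1−X) = 1.987 mol/L.
Along a PFR/batch, dC_S/dC_R = −r_S/(r_S+r_T) = −k₁/(k₁+k₂·C_R).
Integrating from C_{R0} to C_R: C_S = (0.908/0.532)·ln[(0.908+0.532·4.80)/(0.908+0.532·1.99)] = 1.707·ln(3.462/1.965) = 0.9663 mol/L.
C_T = (C_{R0}−C_R)−C_S = 1.847 mol/L; S̃_{S/T} = 0.9663/1.847 = 0.523.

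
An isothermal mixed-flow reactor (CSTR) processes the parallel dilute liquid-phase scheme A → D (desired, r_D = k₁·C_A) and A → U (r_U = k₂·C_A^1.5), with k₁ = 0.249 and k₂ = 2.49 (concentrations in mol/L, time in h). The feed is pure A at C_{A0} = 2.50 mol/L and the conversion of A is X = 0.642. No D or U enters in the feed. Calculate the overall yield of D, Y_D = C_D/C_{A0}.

0.0614

Exit C_A = C_{A0}(1−X) = 2.50×0.358 = 0.8950 mol/L.
In a CSTR the entire volume is at exit conditions, so r_D = 0.249×0.8950 = 0.2229 and r_U = 2.49×0.8950^1.5 = 2.108.
Fraction of consumed A going to D: r_D/(r_D+r_U) = 0.09560.
C_D = 0.09560·C_{A0}·X = 0.09560×2.50×0.642 = 0.153 mol/L; Y_D = C_D/C_{A0} = 0.0614.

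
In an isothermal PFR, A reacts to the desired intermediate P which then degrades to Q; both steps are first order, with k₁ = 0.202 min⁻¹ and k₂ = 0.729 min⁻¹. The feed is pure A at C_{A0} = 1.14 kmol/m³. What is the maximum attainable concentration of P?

0.193 kmol/m³

For a first-order series the maximum intermediate yield is C_{P,max}/C_{A0} = (k₁/k₂)^[k₂/(k₂−k₁)].
= (0.202/0.729)^(0.729/(0.729−0.202)) = (0.2771)^(1.383) = 0.1694.
C_{P,max} = 0.1694×1.14 = 0.193 kmol/m³.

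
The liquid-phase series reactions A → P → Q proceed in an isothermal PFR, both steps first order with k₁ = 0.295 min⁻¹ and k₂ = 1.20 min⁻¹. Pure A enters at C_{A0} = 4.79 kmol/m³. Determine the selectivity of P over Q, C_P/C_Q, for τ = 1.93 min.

0.540

The intermediate concentration in a first-order A→B→C sequence is C_P = k₁C_{A0}(e^(−k₁τ) − e^(−k₂τ))/(k₂−k₁).
e^(−k₁τ) = e^(−0.295×1.93) = e^(−0.5693) = 0.5659; e^(−k₂τ) = e^(−2.316) = 0.09867.
C_P = 0.295×4.79/(1.20−0.295) × (0.5659−0.09867) = 1.561×0.4672 = 0.7295 kmol/m³.
C_A = C_{A0}e^(−k₁τ) = 2.711 kmol/m³, so C_Q = C_{A0}−C_A−C_P = 1.350 kmol/m³; C_P/C_Q = 0.540.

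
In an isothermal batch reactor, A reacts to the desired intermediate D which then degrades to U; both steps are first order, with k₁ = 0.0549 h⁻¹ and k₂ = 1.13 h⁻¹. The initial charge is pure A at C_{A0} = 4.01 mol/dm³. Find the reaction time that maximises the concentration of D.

2.81 h

Setting dC_D/dt = 0 gives t_opt = ln(k₂/k₁)/(k₂−k₁).
= ln(1.13/0.0549)/(1.13−0.0549) = ln(20.58)/1.075 = 3.024/1.075 = 2.81 h.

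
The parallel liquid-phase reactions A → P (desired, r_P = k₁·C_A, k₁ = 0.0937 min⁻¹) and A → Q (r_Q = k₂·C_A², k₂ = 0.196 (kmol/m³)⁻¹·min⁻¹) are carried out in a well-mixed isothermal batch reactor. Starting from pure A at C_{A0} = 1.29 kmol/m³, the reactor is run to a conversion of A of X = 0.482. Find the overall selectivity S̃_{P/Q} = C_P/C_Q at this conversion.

C_A = C_{A0}(1−X) = 0.6682 kmol/m³.
Along a PFR/batch, dC_P/dC_A = −r_P/(r_P+r_Q) = −k₁/(k₁+k₂·C_A).
Integrating from C_{A0} to C_A: C_P = (0.0937/0.196)·ln[(0.0937+0.196·1.29)/(0.0937+0.196·0.668)] = 0.4781·ln(0.3465/0.2247) = 0.2072 kmol/m³.
C_Q = (C_{A0}−C_A)−C_P = 0.4146 kmol/m³; S̃_{P/Q} = 0.2072/0.4146 = 0.500.

0.500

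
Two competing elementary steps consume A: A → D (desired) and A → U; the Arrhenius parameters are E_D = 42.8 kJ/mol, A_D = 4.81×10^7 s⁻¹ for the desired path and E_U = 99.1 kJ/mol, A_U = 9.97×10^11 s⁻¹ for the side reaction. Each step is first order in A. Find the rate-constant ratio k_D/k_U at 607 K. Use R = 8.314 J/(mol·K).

k_D/k_U = (A_D/A_U)·exp[−(E_D−E_U)/(RT)] = (A_D/A_U)·exp[(E_U−E_D)/(RT)].
(E_U−E_D)/(RT) = (99.1−42.8)×10³/(8.314×607) = 56300/5047 = 11.16.
k_D/k_U = (4.81×10^7/9.97×10^11)·exp(11.16) = 4.824×10^-5 × 69985 = 3.38.

3.38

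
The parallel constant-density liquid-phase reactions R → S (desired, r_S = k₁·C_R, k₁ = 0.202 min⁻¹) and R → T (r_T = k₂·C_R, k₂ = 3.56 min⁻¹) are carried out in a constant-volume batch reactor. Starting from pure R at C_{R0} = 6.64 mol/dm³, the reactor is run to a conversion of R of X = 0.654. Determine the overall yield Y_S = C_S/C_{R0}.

C_R = C_{R0}(1−X) = 2.297 mol/dm³.
Both paths are first order in R, so the instantaneous fraction to S is constant: dC_S/d(−C_R) = k₁/(k₁+k₂) = 0.05369.
C_S = 0.05369·(C_{R0}−C_R) = 0.05369×4.343 = 0.233 mol/dm³.
Y_S = C_S/C_{R0} = 0.2332/6.64 = 0.0351.

0.0351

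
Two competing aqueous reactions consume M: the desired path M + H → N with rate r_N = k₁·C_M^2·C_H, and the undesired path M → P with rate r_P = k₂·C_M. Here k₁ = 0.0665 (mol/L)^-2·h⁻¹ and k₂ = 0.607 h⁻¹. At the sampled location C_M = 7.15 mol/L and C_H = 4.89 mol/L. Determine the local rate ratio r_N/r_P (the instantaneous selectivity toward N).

3.83

S_{N/P} = r_N/r_P = (k₁·C_M^2·C_H)/(k₂·C_M) = (k₁/k₂)·C_M·C_H.
= (0.0665×7.150^2×4.890) / (0.607×7.150) = 16.62/4.340 = 3.83.
Since the desired path is higher order in M, keeping C_M high (PFR or concentrated feed) favours N.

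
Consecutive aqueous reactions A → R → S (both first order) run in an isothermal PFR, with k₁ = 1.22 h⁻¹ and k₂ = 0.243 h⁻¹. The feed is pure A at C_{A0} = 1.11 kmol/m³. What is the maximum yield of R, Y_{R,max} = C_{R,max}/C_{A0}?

0.669

Evaluating C_R at τ_opt = ln(k₂/k₁)/(k₂−k₁) gives C_{R,max}/C_{A0} = (k₁/k₂)^[k₂/(k₂−k₁)].
= (1.22/0.243)^(0.243/(0.243−1.22)) = (5.021)^(-0.2487) = 0.6694.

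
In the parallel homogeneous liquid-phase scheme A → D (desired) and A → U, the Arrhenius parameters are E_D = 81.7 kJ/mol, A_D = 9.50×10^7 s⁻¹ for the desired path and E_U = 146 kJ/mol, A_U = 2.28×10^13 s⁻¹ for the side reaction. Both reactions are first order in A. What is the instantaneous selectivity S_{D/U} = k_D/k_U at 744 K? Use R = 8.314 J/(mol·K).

Since both paths have the same order in A, the concentration cancels and S_{D/U} = k_D/k_U = (A_D/A_U)·exp[(E_U−E_D)/(RT)].
(E_U−E_D)/(RT) = (146−81.7)×10³/(8.314×744) = 64300/6186 = 10.40.
k_D/k_U = (9.50×10^7/2.28×10^13)·exp(10.40) = 4.167×10^-6 × 32698 = 0.136.

0.136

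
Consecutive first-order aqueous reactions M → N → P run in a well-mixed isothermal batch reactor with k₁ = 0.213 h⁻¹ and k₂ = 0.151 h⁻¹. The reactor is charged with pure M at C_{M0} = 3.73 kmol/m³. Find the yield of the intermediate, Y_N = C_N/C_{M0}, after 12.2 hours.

0.289

For first-order series with pure M initially, C_N(t) = k₁C_{M0}/(k₂−k₁)·(e^(−k₁t) − e^(−k₂t)).
e^(−k₁t) = e^(−0.213×12.2) = e^(−2.599) = 0.07438; e^(−k₂t) = e^(−1.842) = 0.1585.
C_N = 0.213×3.73/(0.151−0.213) × (0.07438−0.1585) = (-12.81)×(-0.08409) = 1.078 kmol/m³.
Y_N = C_N/C_{M0} = 1.078/3.73 = 0.289.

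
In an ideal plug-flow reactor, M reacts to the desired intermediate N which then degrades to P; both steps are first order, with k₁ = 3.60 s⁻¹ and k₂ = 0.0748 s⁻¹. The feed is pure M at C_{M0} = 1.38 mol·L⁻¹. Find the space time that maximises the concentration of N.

1.10 s

The intermediate peaks when r₁ = r₂, i.e. k₁e^(−k₁τ) = k₂e^(−k₂τ), giving τ_opt = ln(k₂/k₁)/(k₂−k₁).
= ln(0.0748/3.60)/(0.0748−3.60) = ln(0.02078)/-3.525 = -3.874/-3.525 = 1.10 s.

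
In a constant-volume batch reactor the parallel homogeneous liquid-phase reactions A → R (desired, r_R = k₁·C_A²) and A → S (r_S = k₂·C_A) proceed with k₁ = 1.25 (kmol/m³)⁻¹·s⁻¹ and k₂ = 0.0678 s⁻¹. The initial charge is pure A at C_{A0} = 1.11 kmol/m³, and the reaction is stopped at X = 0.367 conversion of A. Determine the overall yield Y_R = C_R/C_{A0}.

C_A = C_{A0}(1−X) = 0.7026 kmol/m³.
Along a PFR/batch, dC_S/dC_A = −r_S/(r_R+r_S) = −k₂/(k₂+k₁·C_A).
Integrating from C_{A0} to C_A: C_S = (0.0678/1.25)·ln[(0.0678+1.25·1.11)/(0.0678+1.25·0.703)] = 0.05424·ln(1.455/0.9461) = 0.02336 kmol/m³.
Then C_R = (C_{A0}−C_A) − C_S = 0.4074 − 0.02336 = 0.3840 kmol/m³.
Y_R = C_R/C_{A0} = 0.3840/1.11 = 0.346.

0.346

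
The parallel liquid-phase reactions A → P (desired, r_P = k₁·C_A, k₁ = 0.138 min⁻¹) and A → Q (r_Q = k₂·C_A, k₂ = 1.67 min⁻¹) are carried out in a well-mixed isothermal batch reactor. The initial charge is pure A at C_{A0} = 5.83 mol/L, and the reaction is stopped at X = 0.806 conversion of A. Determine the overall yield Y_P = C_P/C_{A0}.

0.0615

C_A = C_{A0}(1−X) = 1.131 mol/L.
Both paths are first order in A, so the instantaneous fraction to P is constant: dC_P/d(−C_A) = k₁/(k₁+k₂) = 0.07633.
C_P = 0.07633·(C_{A0}−C_A) = 0.07633×4.699 = 0.359 mol/L.
Y_P = C_P/C_{A0} = 0.3587/5.83 = 0.0615.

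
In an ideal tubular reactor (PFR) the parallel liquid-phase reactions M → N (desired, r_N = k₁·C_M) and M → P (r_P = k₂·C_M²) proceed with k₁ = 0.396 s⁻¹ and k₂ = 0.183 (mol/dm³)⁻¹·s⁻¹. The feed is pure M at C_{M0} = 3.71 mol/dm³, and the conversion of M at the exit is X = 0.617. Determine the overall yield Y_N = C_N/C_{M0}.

0.288

C_M = C_{M0}(1−X) = 1.421 mol/dm³.
Along a PFR/batch, dC_N/dC_M = −r_N/(r_N+r_P) = −k₁/(k₁+k₂·C_M).
Integrating from C_{M0} to C_M: C_N = (0.396/0.183)·ln[(0.396+0.183·3.71)/(0.396+0.183·1.42)] = 2.164·ln(1.075/0.6560) = 1.069 mol/dm³.
Y_N = C_N/C_{M0} = 1.069/3.71 = 0.288.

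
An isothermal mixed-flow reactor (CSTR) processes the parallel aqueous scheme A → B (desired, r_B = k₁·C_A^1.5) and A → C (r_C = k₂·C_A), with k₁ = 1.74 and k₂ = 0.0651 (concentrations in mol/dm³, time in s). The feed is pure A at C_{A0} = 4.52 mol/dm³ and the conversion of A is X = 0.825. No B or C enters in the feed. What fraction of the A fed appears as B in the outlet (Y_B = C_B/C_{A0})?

Exit C_A = C_{A0}(1−X) = 4.52×0.175 = 0.7910 mol/dm³.
Rates in a CSTR are evaluated at the outlet concentration: r_B = 1.74×0.7910^1.5 = 1.224, r_C = 0.0651×0.7910 = 0.05149.
Fraction of consumed A going to B: r_B/(r_B+r_C) = 0.9596.
C_B = 0.9596·C_{A0}·X = 0.9596×4.52×0.825 = 3.58 mol/dm³; Y_B = C_B/C_{A0} = 0.792.

0.792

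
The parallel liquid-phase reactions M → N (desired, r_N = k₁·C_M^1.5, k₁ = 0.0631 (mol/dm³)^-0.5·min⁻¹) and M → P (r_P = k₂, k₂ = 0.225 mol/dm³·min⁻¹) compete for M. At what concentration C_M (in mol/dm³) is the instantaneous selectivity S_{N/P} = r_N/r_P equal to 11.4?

S_{N/P} = (k₁/k₂)·C_M^1.5 ⇒ C_M = (S·k₂/k₁)^(1/1.5).
= (11.4×0.225/0.0631)^(0.6667) = (40.65)^(0.6667) = 11.8 mol/dm³.

11.8 mol/dm³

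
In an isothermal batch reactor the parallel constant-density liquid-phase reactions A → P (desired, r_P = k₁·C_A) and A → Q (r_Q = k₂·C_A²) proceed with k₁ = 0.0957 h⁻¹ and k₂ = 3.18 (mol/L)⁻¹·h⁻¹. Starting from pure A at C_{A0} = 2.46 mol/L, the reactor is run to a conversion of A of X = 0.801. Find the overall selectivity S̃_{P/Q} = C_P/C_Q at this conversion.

0.0245

C_A = C_{A0}(1−X) = 0.4895 mol/L.
Along a PFR/batch, dC_P/dC_A = −r_P/(r_P+r_Q) = −k₁/(k₁+k₂·C_A).
Integrating from C_{A0} to C_A: C_P = (0.0957/3.18)·ln[(0.0957+3.18·2.46)/(0.0957+3.18·0.490)] = 0.03009·ln(7.918/1.652) = 0.04716 mol/L.
C_Q = (C_{A0}−C_A)−C_P = 1.923 mol/L; S̃_{P/Q} = 0.04716/1.923 = 0.0245.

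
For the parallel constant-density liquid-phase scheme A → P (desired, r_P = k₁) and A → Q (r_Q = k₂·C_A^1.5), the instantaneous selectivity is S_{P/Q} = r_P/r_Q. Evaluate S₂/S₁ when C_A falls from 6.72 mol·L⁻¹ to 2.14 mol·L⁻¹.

5.56

S_{P/Q} = (k₁/k₂)·C_A^-1.5, so S₂/S₁ = (C_{A,2}/C_{A,1})^-1.5.
= (2.14/6.72)^(-1.5) = (0.3185)^(-1.5) = 5.56.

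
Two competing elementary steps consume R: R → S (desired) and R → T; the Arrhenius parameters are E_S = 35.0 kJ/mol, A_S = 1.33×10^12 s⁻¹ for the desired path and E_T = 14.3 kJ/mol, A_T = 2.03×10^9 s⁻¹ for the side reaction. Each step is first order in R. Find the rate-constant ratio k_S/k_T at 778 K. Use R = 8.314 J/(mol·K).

26.7

With equal orders, S_{S/T} = k_S/k_T = (A_S/A_T)·exp[(E_T−E_S)/(RT)].
(E_T−E_S)/(RT) = (14.3−35.0)×10³/(8.314×778) = -20700/6468 = -3.200.
k_S/k_T = (1.33×10^12/2.03×10^9)·exp(-3.200) = 655.2 × 0.04075 = 26.7.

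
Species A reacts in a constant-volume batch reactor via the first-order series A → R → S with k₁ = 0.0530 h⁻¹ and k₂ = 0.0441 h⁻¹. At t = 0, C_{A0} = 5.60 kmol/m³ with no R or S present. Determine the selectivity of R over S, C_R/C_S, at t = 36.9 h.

0.617

The intermediate concentration in a first-order A→B→C sequence is C_R = k₁C_{A0}(e^(−k₁t) − e^(−k₂t))/(k₂−k₁).
e^(−k₁t) = e^(−0.0530×36.9) = e^(−1.956) = 0.1415; e^(−k₂t) = e^(−1.627) = 0.1965.
C_R = 0.0530×5.60/(0.0441−0.0530) × (0.1415−0.1965) = (-33.35)×(-0.05500) = 1.834 kmol/m³.
C_A = C_{A0}e^(−k₁t) = 0.7922 kmol/m³, so C_S = C_{A0}−C_A−C_R = 2.974 kmol/m³; C_R/C_S = 0.617.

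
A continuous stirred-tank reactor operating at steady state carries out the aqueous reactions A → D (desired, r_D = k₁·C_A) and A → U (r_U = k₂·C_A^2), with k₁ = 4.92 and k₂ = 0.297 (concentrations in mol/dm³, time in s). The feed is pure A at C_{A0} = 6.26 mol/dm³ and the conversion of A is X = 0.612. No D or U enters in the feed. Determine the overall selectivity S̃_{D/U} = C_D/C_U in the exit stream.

6.82

Exit C_A = C_{A0}(1−X) = 6.26×0.388 = 2.429 mol/dm³.
Rates in a CSTR are evaluated at the outlet concentration: r_D = 4.92×2.429 = 11.95, r_U = 0.297×2.429^2 = 1.752.
Overall selectivity = C_D/C_U = r_Dτ/(r_Uτ) = r_D/r_U = 6.82.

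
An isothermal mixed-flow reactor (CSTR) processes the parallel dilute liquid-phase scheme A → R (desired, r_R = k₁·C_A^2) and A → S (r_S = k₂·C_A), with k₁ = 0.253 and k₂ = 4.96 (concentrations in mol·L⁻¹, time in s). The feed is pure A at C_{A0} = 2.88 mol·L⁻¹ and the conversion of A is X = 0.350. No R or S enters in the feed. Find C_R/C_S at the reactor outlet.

0.0955

Exit C_A = C_{A0}(1−X) = 2.88×0.650 = 1.872 mol·L⁻¹.
Rates in a CSTR are evaluated at the outlet concentration: r_R = 0.253×1.872^2 = 0.8866, r_S = 4.96×1.872 = 9.285.
Overall selectivity = C_R/C_S = r_Rτ/(r_Sτ) = r_R/r_S = 0.0955.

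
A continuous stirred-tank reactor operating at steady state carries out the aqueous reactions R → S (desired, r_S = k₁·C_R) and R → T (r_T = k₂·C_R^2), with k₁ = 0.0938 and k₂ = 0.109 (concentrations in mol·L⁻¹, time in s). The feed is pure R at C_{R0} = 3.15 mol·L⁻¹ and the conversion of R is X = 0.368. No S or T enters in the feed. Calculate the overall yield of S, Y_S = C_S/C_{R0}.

0.111

Exit C_R = C_{R0}(1−X) = 3.15×0.632 = 1.991 mol·L⁻¹.
In a CSTR the entire volume is at exit conditions, so r_S = 0.0938×1.991 = 0.1867 and r_T = 0.109×1.991^2 = 0.4320.
Fraction of consumed R going to S: r_S/(r_S+r_T) = 0.3018.
C_S = 0.3018·C_{R0}·X = 0.3018×3.15×0.368 = 0.350 mol·L⁻¹; Y_S = C_S/C_{R0} = 0.111.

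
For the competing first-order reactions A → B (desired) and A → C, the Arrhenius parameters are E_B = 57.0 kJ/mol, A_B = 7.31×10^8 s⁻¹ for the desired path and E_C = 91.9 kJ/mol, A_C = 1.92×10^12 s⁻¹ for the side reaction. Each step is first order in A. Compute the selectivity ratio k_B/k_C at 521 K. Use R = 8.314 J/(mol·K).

Since both paths have the same order in A, the concentration cancels and S_{B/C} = k_B/k_C = (A_B/A_C)·exp[(E_C−E_B)/(RT)].
(E_C−E_B)/(RT) = (91.9−57.0)×10³/(8.314×521) = 34900/4332 = 8.057.
k_B/k_C = (7.31×10^8/1.92×10^12)·exp(8.057) = 3.807×10^-4 × 3156 = 1.20.
Since E_B < E_C, lowering the temperature improves selectivity toward B.

1.20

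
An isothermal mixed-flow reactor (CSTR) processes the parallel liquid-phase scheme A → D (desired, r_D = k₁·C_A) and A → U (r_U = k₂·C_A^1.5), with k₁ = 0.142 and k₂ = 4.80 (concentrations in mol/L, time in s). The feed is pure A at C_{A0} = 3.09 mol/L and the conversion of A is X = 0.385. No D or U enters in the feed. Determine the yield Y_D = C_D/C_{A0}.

Exit C_A = C_{A0}(1−X) = 3.09×0.615 = 1.900 mol/L.
Rates in a CSTR are evaluated at the outlet concentration: r_D = 0.142×1.900 = 0.2698, r_U = 4.80×1.900^1.5 = 12.57.
Fraction of consumed A going to D: r_D/(r_D+r_U) = 0.02101.
C_D = 0.02101·C_{A0}·X = 0.02101×3.09×0.385 = 0.0250 mol/L; Y_D = C_D/C_{A0} = 0.00809.

0.00809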